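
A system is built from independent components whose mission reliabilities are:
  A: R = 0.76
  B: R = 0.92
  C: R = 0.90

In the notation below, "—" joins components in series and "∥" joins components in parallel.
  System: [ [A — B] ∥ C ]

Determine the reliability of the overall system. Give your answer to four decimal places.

0.9699

Series (A and B): 0.760000 × 0.920000 = 0.699200
Parallel ([0.699200] and C): 1 − (1 − 0.699200)(1 − 0.900000) = 0.9699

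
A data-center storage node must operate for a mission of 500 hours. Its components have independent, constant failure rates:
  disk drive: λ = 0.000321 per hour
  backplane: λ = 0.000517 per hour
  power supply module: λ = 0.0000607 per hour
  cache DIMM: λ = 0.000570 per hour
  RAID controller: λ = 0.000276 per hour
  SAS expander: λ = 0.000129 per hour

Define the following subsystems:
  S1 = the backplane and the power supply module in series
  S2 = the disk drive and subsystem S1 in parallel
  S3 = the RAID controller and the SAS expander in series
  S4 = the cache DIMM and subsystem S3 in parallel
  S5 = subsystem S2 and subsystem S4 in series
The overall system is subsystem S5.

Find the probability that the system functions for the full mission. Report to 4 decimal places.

R(disk drive) = exp(−0.000321 × 500) = 0.851718
R(backplane) = exp(−0.000517 × 500) = 0.772209
R(power supply module) = exp(−0.0000607 × 500) = 0.970106
R(cache DIMM) = exp(−0.000570 × 500) = 0.752014
R(RAID controller) = exp(−0.000276 × 500) = 0.871099
R(SAS expander) = exp(−0.000129 × 500) = 0.937536
Series (backplane and power supply module): 0.772209 × 0.970106 = 0.749125
Parallel (disk drive and [0.749125]): 1 − (1 − 0.851718)(1 − 0.749125) = 0.962800
Series (RAID controller and SAS expander): 0.871099 × 0.937536 = 0.816687
Parallel (cache DIMM and [0.816687]): 1 − (1 − 0.752014)(1 − 0.816687) = 0.954541
Series ([0.962800] and [0.954541]): 0.962800 × 0.954541 = 0.9190

0.9190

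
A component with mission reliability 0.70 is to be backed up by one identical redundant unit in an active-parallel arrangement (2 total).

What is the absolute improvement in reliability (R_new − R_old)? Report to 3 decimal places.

R_before = 0.70
R_after = 1 − (1 − 0.70)^2 = 0.910
ΔR = 0.910 − 0.70 = 0.210

0.210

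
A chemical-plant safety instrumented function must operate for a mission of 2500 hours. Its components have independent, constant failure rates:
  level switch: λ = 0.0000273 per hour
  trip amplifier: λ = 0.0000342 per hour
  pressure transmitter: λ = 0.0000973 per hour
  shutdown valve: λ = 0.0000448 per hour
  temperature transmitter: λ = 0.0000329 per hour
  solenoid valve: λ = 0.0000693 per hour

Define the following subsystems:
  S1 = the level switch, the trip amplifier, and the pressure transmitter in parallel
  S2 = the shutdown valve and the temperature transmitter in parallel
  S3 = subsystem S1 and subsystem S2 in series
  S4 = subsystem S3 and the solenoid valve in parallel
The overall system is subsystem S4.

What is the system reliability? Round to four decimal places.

0.9985

R(level switch) = exp(−0.0000273 × 2500) = 0.934027
R(trip amplifier) = exp(−0.0000342 × 2500) = 0.918053
R(pressure transmitter) = exp(−0.0000973 × 2500) = 0.784075
R(shutdown valve) = exp(−0.0000448 × 2500) = 0.894044
R(temperature transmitter) = exp(−0.0000329 × 2500) = 0.921042
R(solenoid valve) = exp(−0.0000693 × 2500) = 0.840927
Parallel (level switch, trip amplifier, and pressure transmitter): 1 − (1 − 0.934027)(1 − 0.918053)(1 − 0.784075) = 0.998833
Parallel (shutdown valve and temperature transmitter): 1 − (1 − 0.894044)(1 − 0.921042) = 0.991634
Series ([0.998833] and [0.991634]): 0.998833 × 0.991634 = 0.990477
Parallel ([0.990477] and solenoid valve): 1 − (1 − 0.990477)(1 − 0.840927) = 0.9985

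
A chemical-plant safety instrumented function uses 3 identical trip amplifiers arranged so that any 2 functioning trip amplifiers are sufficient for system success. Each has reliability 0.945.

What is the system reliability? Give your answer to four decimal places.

R = Σ_{i=2}^{3} C(3,i) p^i (1−p)^{3−i} with p = 0.945
C(3,2)·0.945^2·0.055^1 = 0.147349
C(3,3)·0.945^3·0.055^0 = 0.843909
Sum = 0.9913

0.9913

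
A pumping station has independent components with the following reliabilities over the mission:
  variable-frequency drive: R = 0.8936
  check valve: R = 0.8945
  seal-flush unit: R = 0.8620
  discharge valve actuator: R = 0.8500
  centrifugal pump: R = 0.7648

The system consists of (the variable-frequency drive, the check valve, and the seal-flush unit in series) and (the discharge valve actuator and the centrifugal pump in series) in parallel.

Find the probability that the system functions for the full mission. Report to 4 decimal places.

0.8912

Series (variable-frequency drive, check valve, and seal-flush unit): 0.893600 × 0.894500 × 0.862000 = 0.689018
Series (discharge valve actuator and centrifugal pump): 0.850000 × 0.764800 = 0.650080
Parallel ([0.689018] and [0.650080]): 1 − (1 − 0.689018)(1 − 0.650080) = 0.8912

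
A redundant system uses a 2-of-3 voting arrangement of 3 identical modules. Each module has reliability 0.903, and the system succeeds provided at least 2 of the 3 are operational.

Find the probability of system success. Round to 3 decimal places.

0.974

R = Σ_{i=2}^{3} C(3,i) p^i (1−p)^{3−i} with p = 0.903
C(3,2)·0.903^2·0.097^1 = 0.23728
C(3,3)·0.903^3·0.097^0 = 0.73631
Sum = 0.974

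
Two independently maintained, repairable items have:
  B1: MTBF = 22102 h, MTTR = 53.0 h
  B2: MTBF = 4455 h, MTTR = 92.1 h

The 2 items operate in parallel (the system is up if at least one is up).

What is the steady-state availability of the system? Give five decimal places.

A(B1) = MTBF/(MTBF+MTTR) = 22102/(22102+53.0) = 0.997608
A(B2) = MTBF/(MTBF+MTTR) = 4455/(4455+92.1) = 0.979745
Parallel availability: 1 − (1 − 0.997608)(1 − 0.979745) = 0.99995

0.99995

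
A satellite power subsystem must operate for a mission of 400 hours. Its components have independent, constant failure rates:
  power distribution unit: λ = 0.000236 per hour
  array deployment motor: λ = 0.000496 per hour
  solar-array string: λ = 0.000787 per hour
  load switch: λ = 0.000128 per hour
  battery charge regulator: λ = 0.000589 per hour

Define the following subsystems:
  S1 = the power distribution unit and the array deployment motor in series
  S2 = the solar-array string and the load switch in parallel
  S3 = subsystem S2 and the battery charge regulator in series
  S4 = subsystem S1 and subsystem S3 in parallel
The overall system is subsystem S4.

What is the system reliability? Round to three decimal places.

R(power distribution unit) = exp(−0.000236 × 400) = 0.90992
R(array deployment motor) = exp(−0.000496 × 400) = 0.82004
R(solar-array string) = exp(−0.000787 × 400) = 0.72993
R(load switch) = exp(−0.000128 × 400) = 0.95009
R(battery charge regulator) = exp(−0.000589 × 400) = 0.79010
Series (power distribution unit and array deployment motor): 0.90992 × 0.82004 = 0.74617
Parallel (solar-array string and load switch): 1 − (1 − 0.72993)(1 − 0.95009) = 0.98652
Series ([0.98652] and battery charge regulator): 0.98652 × 0.79010 = 0.77945
Parallel ([0.74617] and [0.77945]): 1 − (1 − 0.74617)(1 − 0.77945) = 0.944

0.944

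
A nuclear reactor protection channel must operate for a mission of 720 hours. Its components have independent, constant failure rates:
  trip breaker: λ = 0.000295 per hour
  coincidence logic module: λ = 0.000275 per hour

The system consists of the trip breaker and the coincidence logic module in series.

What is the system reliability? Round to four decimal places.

0.6634

R(trip breaker) = exp(−0.000295 × 720) = 0.808641
R(coincidence logic module) = exp(−0.000275 × 720) = 0.820370
Series (trip breaker and coincidence logic module): 0.808641 × 0.820370 = 0.6634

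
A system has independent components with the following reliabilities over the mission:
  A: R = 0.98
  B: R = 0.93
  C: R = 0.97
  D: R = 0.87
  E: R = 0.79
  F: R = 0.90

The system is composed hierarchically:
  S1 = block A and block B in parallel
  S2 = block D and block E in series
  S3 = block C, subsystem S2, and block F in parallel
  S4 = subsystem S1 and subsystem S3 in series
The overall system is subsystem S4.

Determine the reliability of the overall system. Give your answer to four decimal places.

0.9977

Parallel (A and B): 1 − (1 − 0.980000)(1 − 0.930000) = 0.998600
Series (D and E): 0.870000 × 0.790000 = 0.687300
Parallel (C, [0.687300], and F): 1 − (1 − 0.970000)(1 − 0.687300)(1 − 0.900000) = 0.999062
Series ([0.998600] and [0.999062]): 0.998600 × 0.999062 = 0.9977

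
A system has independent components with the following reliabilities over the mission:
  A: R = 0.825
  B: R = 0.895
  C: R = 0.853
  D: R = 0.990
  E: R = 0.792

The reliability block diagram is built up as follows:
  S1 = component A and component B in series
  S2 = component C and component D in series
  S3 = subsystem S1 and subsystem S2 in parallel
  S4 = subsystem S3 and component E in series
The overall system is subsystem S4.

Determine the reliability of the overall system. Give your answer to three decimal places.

Series (A and B): 0.82500 × 0.89500 = 0.73838
Series (C and D): 0.85300 × 0.99000 = 0.84447
Parallel ([0.73838] and [0.84447]): 1 − (1 − 0.73838)(1 − 0.84447) = 0.95931
Series ([0.95931] and E): 0.95931 × 0.79200 = 0.760

0.760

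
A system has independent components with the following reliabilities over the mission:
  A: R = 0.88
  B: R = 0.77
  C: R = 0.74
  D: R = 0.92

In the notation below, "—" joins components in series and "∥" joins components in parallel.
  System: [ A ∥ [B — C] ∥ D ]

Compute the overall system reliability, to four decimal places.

Series (B and C): 0.770000 × 0.740000 = 0.569800
Parallel (A, [0.569800], and D): 1 − (1 − 0.880000)(1 − 0.569800)(1 − 0.920000) = 0.9959

0.9959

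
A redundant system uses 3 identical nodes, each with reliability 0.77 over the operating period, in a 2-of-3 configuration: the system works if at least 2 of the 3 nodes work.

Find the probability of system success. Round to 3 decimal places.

R = Σ_{i=2}^{3} C(3,i) p^i (1−p)^{3−i} with p = 0.77
C(3,2)·0.77^2·0.23^1 = 0.40910
C(3,3)·0.77^3·0.23^0 = 0.45653
Sum = 0.866

0.866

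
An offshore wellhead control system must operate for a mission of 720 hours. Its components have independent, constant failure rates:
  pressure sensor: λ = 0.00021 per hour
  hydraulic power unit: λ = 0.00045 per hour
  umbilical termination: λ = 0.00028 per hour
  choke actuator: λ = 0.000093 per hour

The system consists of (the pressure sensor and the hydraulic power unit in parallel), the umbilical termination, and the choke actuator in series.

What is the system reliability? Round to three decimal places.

R(pressure sensor) = exp(−0.00021 × 720) = 0.85968
R(hydraulic power unit) = exp(−0.00045 × 720) = 0.72325
R(umbilical termination) = exp(−0.00028 × 720) = 0.81742
R(choke actuator) = exp(−0.000093 × 720) = 0.93523
Parallel (pressure sensor and hydraulic power unit): 1 − (1 − 0.85968)(1 − 0.72325) = 0.96117
Series ([0.96117], umbilical termination, and choke actuator): 0.96117 × 0.81742 × 0.93523 = 0.735

0.735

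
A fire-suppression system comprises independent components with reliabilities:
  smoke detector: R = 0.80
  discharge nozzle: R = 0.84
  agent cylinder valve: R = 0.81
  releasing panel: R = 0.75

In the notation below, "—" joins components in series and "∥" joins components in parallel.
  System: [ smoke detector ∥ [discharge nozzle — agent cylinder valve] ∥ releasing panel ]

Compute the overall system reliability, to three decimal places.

0.984

Series (discharge nozzle and agent cylinder valve): 0.84000 × 0.81000 = 0.68040
Parallel (smoke detector, [0.68040], and releasing panel): 1 − (1 − 0.80000)(1 − 0.68040)(1 − 0.75000) = 0.984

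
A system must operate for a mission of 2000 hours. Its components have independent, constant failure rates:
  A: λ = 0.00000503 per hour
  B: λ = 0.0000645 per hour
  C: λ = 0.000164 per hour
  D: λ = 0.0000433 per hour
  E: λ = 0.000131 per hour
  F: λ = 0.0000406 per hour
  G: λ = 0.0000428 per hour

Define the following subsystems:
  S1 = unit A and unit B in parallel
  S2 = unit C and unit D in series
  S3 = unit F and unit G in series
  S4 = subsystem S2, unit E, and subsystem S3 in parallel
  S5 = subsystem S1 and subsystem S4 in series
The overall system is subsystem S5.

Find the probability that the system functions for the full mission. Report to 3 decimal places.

R(A) = exp(−0.00000503 × 2000) = 0.98999
R(B) = exp(−0.0000645 × 2000) = 0.87897
R(C) = exp(−0.000164 × 2000) = 0.72036
R(D) = exp(−0.0000433 × 2000) = 0.91704
R(E) = exp(−0.000131 × 2000) = 0.76951
R(F) = exp(−0.0000406 × 2000) = 0.92201
R(G) = exp(−0.0000428 × 2000) = 0.91796
Parallel (A and B): 1 − (1 − 0.98999)(1 − 0.87897) = 0.99879
Series (C and D): 0.72036 × 0.91704 = 0.66060
Series (F and G): 0.92201 × 0.91796 = 0.84637
Parallel ([0.66060], E, and [0.84637]): 1 − (1 − 0.66060)(1 − 0.76951)(1 − 0.84637) = 0.98798
Series ([0.99879] and [0.98798]): 0.99879 × 0.98798 = 0.987

0.987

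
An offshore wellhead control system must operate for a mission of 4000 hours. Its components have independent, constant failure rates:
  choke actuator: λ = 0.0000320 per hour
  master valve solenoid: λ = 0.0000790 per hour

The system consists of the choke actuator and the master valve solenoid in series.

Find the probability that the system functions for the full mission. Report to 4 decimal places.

R(choke actuator) = exp(−0.0000320 × 4000) = 0.879853
R(master valve solenoid) = exp(−0.0000790 × 4000) = 0.729059
Series (choke actuator and master valve solenoid): 0.879853 × 0.729059 = 0.6415

0.6415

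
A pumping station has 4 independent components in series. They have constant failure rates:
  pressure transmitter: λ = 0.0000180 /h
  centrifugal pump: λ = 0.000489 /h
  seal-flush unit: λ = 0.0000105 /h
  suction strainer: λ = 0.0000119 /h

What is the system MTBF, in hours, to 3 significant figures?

Series of exponential components: λ_sys = Σ λ_i
λ_sys = 0.0000180 + 0.000489 + 0.0000105 + 0.0000119 = 5.2940e-04 /h
MTBF = 1 / λ_sys = 1890 h

1890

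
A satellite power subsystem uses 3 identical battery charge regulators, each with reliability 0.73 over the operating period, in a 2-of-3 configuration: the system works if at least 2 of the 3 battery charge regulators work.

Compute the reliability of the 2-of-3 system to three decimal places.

R = Σ_{i=2}^{3} C(3,i) p^i (1−p)^{3−i} with p = 0.73
C(3,2)·0.73^2·0.27^1 = 0.43165
C(3,3)·0.73^3·0.27^0 = 0.38902
Sum = 0.821

0.821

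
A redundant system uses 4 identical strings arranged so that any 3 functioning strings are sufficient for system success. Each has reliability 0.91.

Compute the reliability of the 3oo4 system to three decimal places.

R = Σ_{i=3}^{4} C(4,i) p^i (1−p)^{4−i} with p = 0.91
C(4,3)·0.91^3·0.09^1 = 0.27129
C(4,4)·0.91^4·0.09^0 = 0.68575
Sum = 0.957

0.957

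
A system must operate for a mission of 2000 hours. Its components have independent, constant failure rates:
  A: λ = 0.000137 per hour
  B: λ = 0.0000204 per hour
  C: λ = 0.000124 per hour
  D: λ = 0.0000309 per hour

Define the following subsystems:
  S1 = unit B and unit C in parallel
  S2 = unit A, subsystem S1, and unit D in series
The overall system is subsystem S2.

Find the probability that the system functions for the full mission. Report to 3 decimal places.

R(A) = exp(−0.000137 × 2000) = 0.76033
R(B) = exp(−0.0000204 × 2000) = 0.96002
R(C) = exp(−0.000124 × 2000) = 0.78036
R(D) = exp(−0.0000309 × 2000) = 0.94007
Parallel (B and C): 1 − (1 − 0.96002)(1 − 0.78036) = 0.99122
Series (A, [0.99122], and D): 0.76033 × 0.99122 × 0.94007 = 0.708

0.708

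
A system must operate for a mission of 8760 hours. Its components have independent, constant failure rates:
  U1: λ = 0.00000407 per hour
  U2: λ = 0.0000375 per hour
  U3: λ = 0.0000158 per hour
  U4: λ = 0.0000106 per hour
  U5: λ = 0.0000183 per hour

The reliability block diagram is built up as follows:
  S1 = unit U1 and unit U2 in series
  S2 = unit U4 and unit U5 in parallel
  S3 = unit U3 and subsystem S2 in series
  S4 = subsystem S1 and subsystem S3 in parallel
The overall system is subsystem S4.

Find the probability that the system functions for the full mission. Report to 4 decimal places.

R(U1) = exp(−0.00000407 × 8760) = 0.964975
R(U2) = exp(−0.0000375 × 8760) = 0.720003
R(U3) = exp(−0.0000158 × 8760) = 0.870743
R(U4) = exp(−0.0000106 × 8760) = 0.911325
R(U5) = exp(−0.0000183 × 8760) = 0.851881
Series (U1 and U2): 0.964975 × 0.720003 = 0.694785
Parallel (U4 and U5): 1 − (1 − 0.911325)(1 − 0.851881) = 0.986866
Series (U3 and [0.986866]): 0.870743 × 0.986866 = 0.859307
Parallel ([0.694785] and [0.859307]): 1 − (1 − 0.694785)(1 − 0.859307) = 0.9571

0.9571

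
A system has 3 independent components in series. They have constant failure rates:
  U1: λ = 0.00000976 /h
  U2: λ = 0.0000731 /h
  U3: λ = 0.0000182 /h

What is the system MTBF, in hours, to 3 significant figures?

Series of exponential components: λ_sys = Σ λ_i
λ_sys = 0.00000976 + 0.0000731 + 0.0000182 = 1.0106e-04 /h
MTBF = 1 / λ_sys = 9900 h

9900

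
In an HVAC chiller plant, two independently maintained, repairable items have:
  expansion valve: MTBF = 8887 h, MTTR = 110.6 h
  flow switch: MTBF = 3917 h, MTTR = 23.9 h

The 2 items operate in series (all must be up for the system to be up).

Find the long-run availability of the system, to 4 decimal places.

A(expansion valve) = MTBF/(MTBF+MTTR) = 8887/(8887+110.6) = 0.987708
A(flow switch) = MTBF/(MTBF+MTTR) = 3917/(3917+23.9) = 0.993935
Series availability: 0.987708 × 0.993935 = 0.9817

0.9817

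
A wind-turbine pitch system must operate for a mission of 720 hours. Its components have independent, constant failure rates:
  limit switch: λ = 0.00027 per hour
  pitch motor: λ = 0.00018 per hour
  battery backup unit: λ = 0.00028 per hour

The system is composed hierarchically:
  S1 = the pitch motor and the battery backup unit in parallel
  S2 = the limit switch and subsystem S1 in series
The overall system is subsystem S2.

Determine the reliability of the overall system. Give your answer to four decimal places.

0.8051

R(limit switch) = exp(−0.00027 × 720) = 0.823329
R(pitch motor) = exp(−0.00018 × 720) = 0.878447
R(battery backup unit) = exp(−0.00028 × 720) = 0.817422
Parallel (pitch motor and battery backup unit): 1 − (1 − 0.878447)(1 − 0.817422) = 0.977807
Series (limit switch and [0.977807]): 0.823329 × 0.977807 = 0.8051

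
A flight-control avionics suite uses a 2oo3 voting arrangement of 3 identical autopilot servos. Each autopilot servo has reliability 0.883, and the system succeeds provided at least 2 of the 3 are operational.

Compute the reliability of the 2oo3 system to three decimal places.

0.962

R = Σ_{i=2}^{3} C(3,i) p^i (1−p)^{3−i} with p = 0.883
C(3,2)·0.883^2·0.117^1 = 0.27367
C(3,3)·0.883^3·0.117^0 = 0.68847
Sum = 0.962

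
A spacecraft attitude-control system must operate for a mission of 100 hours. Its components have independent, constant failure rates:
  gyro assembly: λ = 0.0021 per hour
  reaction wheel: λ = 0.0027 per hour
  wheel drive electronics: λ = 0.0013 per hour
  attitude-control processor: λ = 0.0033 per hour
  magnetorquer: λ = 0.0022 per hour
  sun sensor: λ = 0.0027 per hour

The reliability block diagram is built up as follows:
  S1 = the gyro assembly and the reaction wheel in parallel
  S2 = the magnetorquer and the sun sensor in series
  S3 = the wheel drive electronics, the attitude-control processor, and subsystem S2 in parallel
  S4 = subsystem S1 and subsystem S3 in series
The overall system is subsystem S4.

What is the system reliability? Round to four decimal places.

0.9425

R(gyro assembly) = exp(−0.0021 × 100) = 0.810584
R(reaction wheel) = exp(−0.0027 × 100) = 0.763379
R(wheel drive electronics) = exp(−0.0013 × 100) = 0.878095
R(attitude-control processor) = exp(−0.0033 × 100) = 0.718924
R(magnetorquer) = exp(−0.0022 × 100) = 0.802519
R(sun sensor) = exp(−0.0027 × 100) = 0.763379
Parallel (gyro assembly and reaction wheel): 1 − (1 − 0.810584)(1 − 0.763379) = 0.955180
Series (magnetorquer and sun sensor): 0.802519 × 0.763379 = 0.612626
Parallel (wheel drive electronics, attitude-control processor, and [0.612626]): 1 − (1 − 0.878095)(1 − 0.718924)(1 − 0.612626) = 0.986727
Series ([0.955180] and [0.986727]): 0.955180 × 0.986727 = 0.9425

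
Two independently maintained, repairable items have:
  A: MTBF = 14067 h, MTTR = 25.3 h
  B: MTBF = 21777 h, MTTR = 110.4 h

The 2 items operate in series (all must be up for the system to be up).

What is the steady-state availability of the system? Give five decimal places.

A(A) = MTBF/(MTBF+MTTR) = 14067/(14067+25.3) = 0.998205
A(B) = MTBF/(MTBF+MTTR) = 21777/(21777+110.4) = 0.994956
Series availability: 0.998205 × 0.994956 = 0.99317

0.99317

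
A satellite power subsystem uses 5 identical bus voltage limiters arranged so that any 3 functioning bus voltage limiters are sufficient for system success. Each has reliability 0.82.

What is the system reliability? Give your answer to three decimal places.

R = Σ_{i=3}^{5} C(5,i) p^i (1−p)^{5−i} with p = 0.82
C(5,3)·0.82^3·0.18^2 = 0.17864
C(5,4)·0.82^4·0.18^1 = 0.40691
C(5,5)·0.82^5·0.18^0 = 0.37074
Sum = 0.956

0.956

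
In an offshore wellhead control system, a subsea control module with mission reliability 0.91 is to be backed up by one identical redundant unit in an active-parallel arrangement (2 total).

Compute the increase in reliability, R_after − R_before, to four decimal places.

0.0819

R_before = 0.91
R_after = 1 − (1 − 0.91)^2 = 0.9919
ΔR = 0.9919 − 0.91 = 0.0819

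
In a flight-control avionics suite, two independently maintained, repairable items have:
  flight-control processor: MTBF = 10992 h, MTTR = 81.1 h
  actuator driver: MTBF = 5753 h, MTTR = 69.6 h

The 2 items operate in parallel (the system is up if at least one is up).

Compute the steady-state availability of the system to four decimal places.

A(flight-control processor) = MTBF/(MTBF+MTTR) = 10992/(10992+81.1) = 0.992676
A(actuator driver) = MTBF/(MTBF+MTTR) = 5753/(5753+69.6) = 0.988047
Parallel availability: 1 − (1 − 0.992676)(1 − 0.988047) = 0.9999

0.9999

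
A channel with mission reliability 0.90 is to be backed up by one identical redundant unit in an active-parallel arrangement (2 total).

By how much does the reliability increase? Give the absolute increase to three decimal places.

0.090

R_before = 0.90
R_after = 1 − (1 − 0.90)^2 = 0.990
ΔR = 0.990 − 0.90 = 0.090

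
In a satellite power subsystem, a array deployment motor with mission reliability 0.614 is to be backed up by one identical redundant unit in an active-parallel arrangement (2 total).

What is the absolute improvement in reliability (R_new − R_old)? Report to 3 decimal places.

0.237

R_before = 0.614
R_after = 1 − (1 − 0.614)^2 = 0.851
ΔR = 0.851 − 0.614 = 0.237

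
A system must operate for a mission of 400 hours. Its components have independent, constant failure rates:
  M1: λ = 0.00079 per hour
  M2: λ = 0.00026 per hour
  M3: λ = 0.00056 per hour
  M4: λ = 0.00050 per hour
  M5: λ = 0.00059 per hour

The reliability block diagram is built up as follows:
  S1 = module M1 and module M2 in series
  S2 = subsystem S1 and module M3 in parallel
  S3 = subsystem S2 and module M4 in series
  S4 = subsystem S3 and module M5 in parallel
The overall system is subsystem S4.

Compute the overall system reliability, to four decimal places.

0.9500

R(M1) = exp(−0.00079 × 400) = 0.729059
R(M2) = exp(−0.00026 × 400) = 0.901225
R(M3) = exp(−0.00056 × 400) = 0.799315
R(M4) = exp(−0.00050 × 400) = 0.818731
R(M5) = exp(−0.00059 × 400) = 0.789781
Series (M1 and M2): 0.729059 × 0.901225 = 0.657046
Parallel ([0.657046] and M3): 1 − (1 − 0.657046)(1 − 0.799315) = 0.931174
Series ([0.931174] and M4): 0.931174 × 0.818731 = 0.762381
Parallel ([0.762381] and M5): 1 − (1 − 0.762381)(1 − 0.789781) = 0.9500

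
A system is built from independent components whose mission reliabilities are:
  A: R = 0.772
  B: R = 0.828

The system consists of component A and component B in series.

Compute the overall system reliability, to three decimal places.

Series (A and B): 0.77200 × 0.82800 = 0.639

0.639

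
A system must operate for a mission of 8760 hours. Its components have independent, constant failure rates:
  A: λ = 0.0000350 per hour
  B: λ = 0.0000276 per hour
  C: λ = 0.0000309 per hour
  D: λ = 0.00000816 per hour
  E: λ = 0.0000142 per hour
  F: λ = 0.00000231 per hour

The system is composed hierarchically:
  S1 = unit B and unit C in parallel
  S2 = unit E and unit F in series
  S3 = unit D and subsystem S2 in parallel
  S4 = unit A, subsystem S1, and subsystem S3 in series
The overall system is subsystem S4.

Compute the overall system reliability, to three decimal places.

0.692

R(A) = exp(−0.0000350 × 8760) = 0.73594
R(B) = exp(−0.0000276 × 8760) = 0.78523
R(C) = exp(−0.0000309 × 8760) = 0.76286
R(D) = exp(−0.00000816 × 8760) = 0.93101
R(E) = exp(−0.0000142 × 8760) = 0.88303
R(F) = exp(−0.00000231 × 8760) = 0.97997
Parallel (B and C): 1 − (1 − 0.78523)(1 − 0.76286) = 0.94907
Series (E and F): 0.88303 × 0.97997 = 0.86534
Parallel (D and [0.86534]): 1 − (1 − 0.93101)(1 − 0.86534) = 0.99071
Series (A, [0.94907], and [0.99071]): 0.73594 × 0.94907 × 0.99071 = 0.692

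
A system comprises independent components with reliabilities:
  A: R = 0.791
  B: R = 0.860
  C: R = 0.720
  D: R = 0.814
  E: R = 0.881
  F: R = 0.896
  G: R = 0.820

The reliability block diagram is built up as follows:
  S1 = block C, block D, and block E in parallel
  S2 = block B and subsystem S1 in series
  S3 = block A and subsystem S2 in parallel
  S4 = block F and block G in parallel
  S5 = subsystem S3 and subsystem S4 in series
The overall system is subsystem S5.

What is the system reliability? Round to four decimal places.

Parallel (C, D, and E): 1 − (1 − 0.720000)(1 − 0.814000)(1 − 0.881000) = 0.993802
Series (B and [0.993802]): 0.860000 × 0.993802 = 0.854670
Parallel (A and [0.854670]): 1 − (1 − 0.791000)(1 − 0.854670) = 0.969626
Parallel (F and G): 1 − (1 − 0.896000)(1 − 0.820000) = 0.981280
Series ([0.969626] and [0.981280]): 0.969626 × 0.981280 = 0.9515

0.9515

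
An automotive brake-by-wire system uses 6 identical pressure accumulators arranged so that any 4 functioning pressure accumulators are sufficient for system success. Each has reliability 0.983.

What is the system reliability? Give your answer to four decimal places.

0.9999

R = Σ_{i=4}^{6} C(6,i) p^i (1−p)^{6−i} with p = 0.983
C(6,4)·0.983^4·0.017^2 = 0.004048
C(6,5)·0.983^5·0.017^1 = 0.093620
C(6,6)·0.983^6·0.017^0 = 0.902238
Sum = 0.9999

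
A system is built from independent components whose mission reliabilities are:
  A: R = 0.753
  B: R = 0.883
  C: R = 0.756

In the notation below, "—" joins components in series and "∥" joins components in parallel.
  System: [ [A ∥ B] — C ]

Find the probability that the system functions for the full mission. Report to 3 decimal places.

Parallel (A and B): 1 − (1 − 0.75300)(1 − 0.88300) = 0.97110
Series ([0.97110] and C): 0.97110 × 0.75600 = 0.734

0.734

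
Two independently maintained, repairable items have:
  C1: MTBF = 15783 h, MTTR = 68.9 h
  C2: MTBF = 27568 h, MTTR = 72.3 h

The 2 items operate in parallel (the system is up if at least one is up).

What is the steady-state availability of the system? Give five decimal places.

A(C1) = MTBF/(MTBF+MTTR) = 15783/(15783+68.9) = 0.995654
A(C2) = MTBF/(MTBF+MTTR) = 27568/(27568+72.3) = 0.997384
Parallel availability: 1 − (1 − 0.995654)(1 − 0.997384) = 0.99999

0.99999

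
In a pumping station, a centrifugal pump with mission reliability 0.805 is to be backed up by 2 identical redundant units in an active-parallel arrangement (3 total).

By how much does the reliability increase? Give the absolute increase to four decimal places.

R_before = 0.805
R_after = 1 − (1 − 0.805)^3 = 0.9926
ΔR = 0.9926 − 0.805 = 0.1876

0.1876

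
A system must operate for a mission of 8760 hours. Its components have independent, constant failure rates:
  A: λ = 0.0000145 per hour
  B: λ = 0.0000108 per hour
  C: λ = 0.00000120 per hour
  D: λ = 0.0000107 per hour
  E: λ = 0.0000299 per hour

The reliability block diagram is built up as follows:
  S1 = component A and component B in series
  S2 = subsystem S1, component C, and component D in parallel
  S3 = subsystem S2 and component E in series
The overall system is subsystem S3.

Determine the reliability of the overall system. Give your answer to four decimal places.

R(A) = exp(−0.0000145 × 8760) = 0.880716
R(B) = exp(−0.0000108 × 8760) = 0.909729
R(C) = exp(−0.00000120 × 8760) = 0.989543
R(D) = exp(−0.0000107 × 8760) = 0.910527
R(E) = exp(−0.0000299 × 8760) = 0.769570
Series (A and B): 0.880716 × 0.909729 = 0.801213
Parallel ([0.801213], C, and D): 1 − (1 − 0.801213)(1 − 0.989543)(1 − 0.910527) = 0.999814
Series ([0.999814] and E): 0.999814 × 0.769570 = 0.7694

0.7694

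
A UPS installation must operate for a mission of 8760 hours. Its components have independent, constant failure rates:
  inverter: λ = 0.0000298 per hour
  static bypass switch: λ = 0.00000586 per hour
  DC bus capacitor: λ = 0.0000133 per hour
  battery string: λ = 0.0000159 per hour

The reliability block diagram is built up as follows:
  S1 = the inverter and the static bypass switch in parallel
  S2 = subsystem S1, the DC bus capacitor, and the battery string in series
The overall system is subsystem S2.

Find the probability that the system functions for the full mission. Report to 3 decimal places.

R(inverter) = exp(−0.0000298 × 8760) = 0.77024
R(static bypass switch) = exp(−0.00000586 × 8760) = 0.94996
R(DC bus capacitor) = exp(−0.0000133 × 8760) = 0.89002
R(battery string) = exp(−0.0000159 × 8760) = 0.86998
Parallel (inverter and static bypass switch): 1 − (1 − 0.77024)(1 − 0.94996) = 0.98850
Series ([0.98850], DC bus capacitor, and battery string): 0.98850 × 0.89002 × 0.86998 = 0.765

0.765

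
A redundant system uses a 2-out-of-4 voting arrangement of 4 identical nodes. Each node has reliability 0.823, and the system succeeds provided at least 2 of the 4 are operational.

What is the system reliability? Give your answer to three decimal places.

R = Σ_{i=2}^{4} C(4,i) p^i (1−p)^{4−i} with p = 0.823
C(4,2)·0.823^2·0.177^2 = 0.12732
C(4,3)·0.823^3·0.177^1 = 0.39467
C(4,4)·0.823^4·0.177^0 = 0.45877
Sum = 0.981

0.981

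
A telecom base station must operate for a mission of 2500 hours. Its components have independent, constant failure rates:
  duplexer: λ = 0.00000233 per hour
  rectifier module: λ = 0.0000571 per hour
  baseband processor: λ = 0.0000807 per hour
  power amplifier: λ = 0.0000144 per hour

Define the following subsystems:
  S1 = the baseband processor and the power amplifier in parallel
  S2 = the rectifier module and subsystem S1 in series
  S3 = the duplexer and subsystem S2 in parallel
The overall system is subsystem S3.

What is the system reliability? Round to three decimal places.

0.999

R(duplexer) = exp(−0.00000233 × 2500) = 0.99419
R(rectifier module) = exp(−0.0000571 × 2500) = 0.86697
R(baseband processor) = exp(−0.0000807 × 2500) = 0.81730
R(power amplifier) = exp(−0.0000144 × 2500) = 0.96464
Parallel (baseband processor and power amplifier): 1 − (1 − 0.81730)(1 − 0.96464) = 0.99354
Series (rectifier module and [0.99354]): 0.86697 × 0.99354 = 0.86137
Parallel (duplexer and [0.86137]): 1 − (1 − 0.99419)(1 − 0.86137) = 0.999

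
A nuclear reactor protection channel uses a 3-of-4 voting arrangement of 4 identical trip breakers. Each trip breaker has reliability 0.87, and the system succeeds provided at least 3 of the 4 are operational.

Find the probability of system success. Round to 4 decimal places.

R = Σ_{i=3}^{4} C(4,i) p^i (1−p)^{4−i} with p = 0.87
C(4,3)·0.87^3·0.13^1 = 0.342422
C(4,4)·0.87^4·0.13^0 = 0.572898
Sum = 0.9153

0.9153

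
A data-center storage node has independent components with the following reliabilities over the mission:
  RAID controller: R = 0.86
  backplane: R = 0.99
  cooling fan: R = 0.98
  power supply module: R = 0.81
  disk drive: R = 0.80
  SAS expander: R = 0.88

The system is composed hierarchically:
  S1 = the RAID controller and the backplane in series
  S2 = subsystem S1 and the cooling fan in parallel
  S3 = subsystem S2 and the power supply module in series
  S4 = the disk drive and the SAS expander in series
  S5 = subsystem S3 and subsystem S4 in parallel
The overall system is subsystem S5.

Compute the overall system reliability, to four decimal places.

0.9430

Series (RAID controller and backplane): 0.860000 × 0.990000 = 0.851400
Parallel ([0.851400] and cooling fan): 1 − (1 − 0.851400)(1 − 0.980000) = 0.997028
Series ([0.997028] and power supply module): 0.997028 × 0.810000 = 0.807593
Series (disk drive and SAS expander): 0.800000 × 0.880000 = 0.704000
Parallel ([0.807593] and [0.704000]): 1 − (1 − 0.807593)(1 − 0.704000) = 0.9430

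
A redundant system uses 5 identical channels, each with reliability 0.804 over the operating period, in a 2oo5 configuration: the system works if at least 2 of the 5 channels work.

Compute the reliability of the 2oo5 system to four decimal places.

0.9938

R = Σ_{i=2}^{5} C(5,i) p^i (1−p)^{5−i} with p = 0.804
C(5,2)·0.804^2·0.196^3 = 0.048672
C(5,3)·0.804^3·0.196^2 = 0.199655
C(5,4)·0.804^4·0.196^1 = 0.409497
C(5,5)·0.804^5·0.196^0 = 0.335954
Sum = 0.9938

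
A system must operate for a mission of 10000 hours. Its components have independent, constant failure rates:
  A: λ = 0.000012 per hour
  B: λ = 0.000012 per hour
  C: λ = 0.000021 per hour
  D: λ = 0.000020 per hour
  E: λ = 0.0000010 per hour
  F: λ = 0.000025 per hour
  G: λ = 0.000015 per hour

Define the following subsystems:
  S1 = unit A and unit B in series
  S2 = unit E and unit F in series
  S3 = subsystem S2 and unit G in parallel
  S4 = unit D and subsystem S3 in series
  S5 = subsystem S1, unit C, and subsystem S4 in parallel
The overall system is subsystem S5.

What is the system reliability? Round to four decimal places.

R(A) = exp(−0.000012 × 10000) = 0.886920
R(B) = exp(−0.000012 × 10000) = 0.886920
R(C) = exp(−0.000021 × 10000) = 0.810584
R(D) = exp(−0.000020 × 10000) = 0.818731
R(E) = exp(−0.0000010 × 10000) = 0.990050
R(F) = exp(−0.000025 × 10000) = 0.778801
R(G) = exp(−0.000015 × 10000) = 0.860708
Series (A and B): 0.886920 × 0.886920 = 0.786627
Series (E and F): 0.990050 × 0.778801 = 0.771052
Parallel ([0.771052] and G): 1 − (1 − 0.771052)(1 − 0.860708) = 0.968109
Series (D and [0.968109]): 0.818731 × 0.968109 = 0.792621
Parallel ([0.786627], C, and [0.792621]): 1 − (1 − 0.786627)(1 − 0.810584)(1 − 0.792621) = 0.9916

0.9916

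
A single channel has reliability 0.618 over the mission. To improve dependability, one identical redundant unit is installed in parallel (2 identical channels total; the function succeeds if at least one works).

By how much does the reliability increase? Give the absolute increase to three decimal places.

0.236

R_before = 0.618
R_after = 1 − (1 − 0.618)^2 = 0.854
ΔR = 0.854 − 0.618 = 0.236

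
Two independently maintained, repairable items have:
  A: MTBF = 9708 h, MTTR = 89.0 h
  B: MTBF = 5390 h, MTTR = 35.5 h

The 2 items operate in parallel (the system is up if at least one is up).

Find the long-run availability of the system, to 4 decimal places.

A(A) = MTBF/(MTBF+MTTR) = 9708/(9708+89.0) = 0.990916
A(B) = MTBF/(MTBF+MTTR) = 5390/(5390+35.5) = 0.993457
Parallel availability: 1 − (1 − 0.990916)(1 − 0.993457) = 0.9999

0.9999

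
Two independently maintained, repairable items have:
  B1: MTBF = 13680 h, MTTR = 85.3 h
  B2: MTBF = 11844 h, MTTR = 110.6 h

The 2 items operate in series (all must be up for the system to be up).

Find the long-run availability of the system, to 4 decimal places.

0.9846

A(B1) = MTBF/(MTBF+MTTR) = 13680/(13680+85.3) = 0.993803
A(B2) = MTBF/(MTBF+MTTR) = 11844/(11844+110.6) = 0.990748
Series availability: 0.993803 × 0.990748 = 0.9846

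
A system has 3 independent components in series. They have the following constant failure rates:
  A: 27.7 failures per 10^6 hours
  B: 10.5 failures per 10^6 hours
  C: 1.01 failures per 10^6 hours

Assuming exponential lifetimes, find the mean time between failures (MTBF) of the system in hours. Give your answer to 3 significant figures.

Series of exponential components: λ_sys = Σ λ_i
λ_sys = 0.0000277 + 0.0000105 + 0.00000101 = 3.9210e-05 /h
MTBF = 1 / λ_sys = 25500 h

25500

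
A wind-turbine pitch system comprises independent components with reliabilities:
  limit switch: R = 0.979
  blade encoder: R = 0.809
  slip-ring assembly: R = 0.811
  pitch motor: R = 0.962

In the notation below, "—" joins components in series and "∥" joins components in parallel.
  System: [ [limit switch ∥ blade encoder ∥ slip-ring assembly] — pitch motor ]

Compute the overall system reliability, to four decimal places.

Parallel (limit switch, blade encoder, and slip-ring assembly): 1 − (1 − 0.979000)(1 − 0.809000)(1 − 0.811000) = 0.999242
Series ([0.999242] and pitch motor): 0.999242 × 0.962000 = 0.9613

0.9613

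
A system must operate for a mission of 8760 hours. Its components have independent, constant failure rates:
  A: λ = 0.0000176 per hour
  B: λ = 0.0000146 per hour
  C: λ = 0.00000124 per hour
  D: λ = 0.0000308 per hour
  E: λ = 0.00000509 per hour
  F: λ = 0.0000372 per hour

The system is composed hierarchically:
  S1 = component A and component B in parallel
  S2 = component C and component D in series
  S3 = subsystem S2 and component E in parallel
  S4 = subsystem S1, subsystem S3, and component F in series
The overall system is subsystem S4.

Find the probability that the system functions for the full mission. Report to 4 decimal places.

R(A) = exp(−0.0000176 × 8760) = 0.857121
R(B) = exp(−0.0000146 × 8760) = 0.879945
R(C) = exp(−0.00000124 × 8760) = 0.989196
R(D) = exp(−0.0000308 × 8760) = 0.763526
R(E) = exp(−0.00000509 × 8760) = 0.956391
R(F) = exp(−0.0000372 × 8760) = 0.721898
Parallel (A and B): 1 − (1 − 0.857121)(1 − 0.879945) = 0.982847
Series (C and D): 0.989196 × 0.763526 = 0.755277
Parallel ([0.755277] and E): 1 − (1 − 0.755277)(1 − 0.956391) = 0.989328
Series ([0.982847], [0.989328], and F): 0.982847 × 0.989328 × 0.721898 = 0.7019

0.7019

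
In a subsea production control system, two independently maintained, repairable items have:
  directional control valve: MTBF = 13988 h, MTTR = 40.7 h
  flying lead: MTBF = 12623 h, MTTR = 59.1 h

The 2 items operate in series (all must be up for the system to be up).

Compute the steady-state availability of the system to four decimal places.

A(directional control valve) = MTBF/(MTBF+MTTR) = 13988/(13988+40.7) = 0.997099
A(flying lead) = MTBF/(MTBF+MTTR) = 12623/(12623+59.1) = 0.995340
Series availability: 0.997099 × 0.995340 = 0.9925

0.9925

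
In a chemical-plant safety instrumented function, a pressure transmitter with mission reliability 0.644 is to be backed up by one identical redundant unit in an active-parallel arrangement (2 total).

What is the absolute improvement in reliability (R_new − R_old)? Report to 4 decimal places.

R_before = 0.644
R_after = 1 − (1 − 0.644)^2 = 0.8733
ΔR = 0.8733 − 0.644 = 0.2293

0.2293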